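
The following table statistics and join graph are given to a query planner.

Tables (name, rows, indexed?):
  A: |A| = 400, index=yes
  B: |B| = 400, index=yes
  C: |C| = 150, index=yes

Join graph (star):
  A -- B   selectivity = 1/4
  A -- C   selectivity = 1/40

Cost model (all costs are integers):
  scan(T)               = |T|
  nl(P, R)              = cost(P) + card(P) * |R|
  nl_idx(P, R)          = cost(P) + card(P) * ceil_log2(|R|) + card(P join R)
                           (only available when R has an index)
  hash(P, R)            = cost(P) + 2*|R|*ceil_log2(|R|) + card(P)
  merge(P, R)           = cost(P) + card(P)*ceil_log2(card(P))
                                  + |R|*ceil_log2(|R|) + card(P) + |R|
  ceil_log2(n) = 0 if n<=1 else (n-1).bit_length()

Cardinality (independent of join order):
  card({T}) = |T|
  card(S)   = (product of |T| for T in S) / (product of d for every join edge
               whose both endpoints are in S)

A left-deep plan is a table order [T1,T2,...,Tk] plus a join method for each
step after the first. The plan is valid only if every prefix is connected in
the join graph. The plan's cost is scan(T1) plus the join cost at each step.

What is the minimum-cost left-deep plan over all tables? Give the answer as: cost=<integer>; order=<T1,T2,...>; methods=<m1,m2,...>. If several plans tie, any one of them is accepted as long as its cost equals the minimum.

cost=11700; order=C,A,B; methods=nl_idx,hash

Selinger DP (subsets sized 1..n):
  {A}: scan cost=400, card=400
  {B}: scan cost=400, card=400
  {C}: scan cost=150, card=150
  {AB}: card=40000; try (B,hash)→8000, (A,hash)→8000, (B,merge)→8400, (A,merge)→8400, (B,nl_idx)→44000, (A,nl_idx)→44000 …(+2); best=8000 via (B,hash)
  {AC}: card=1500; try (A,nl_idx)→3000, (C,hash)→3200, (C,nl_idx)→5100, (A,merge)→5500, (C,merge)→5750, (A,hash)→7500 …(+2); best=3000 via (A,nl_idx)
  {ABC}: card=150000; try (B,hash)→11700, (B,merge)→25000, (C,hash)→50400, (B,nl_idx)→166500, (C,nl_idx)→478000, (B,nl)→603000 …(+2); best=11700 via (B,hash)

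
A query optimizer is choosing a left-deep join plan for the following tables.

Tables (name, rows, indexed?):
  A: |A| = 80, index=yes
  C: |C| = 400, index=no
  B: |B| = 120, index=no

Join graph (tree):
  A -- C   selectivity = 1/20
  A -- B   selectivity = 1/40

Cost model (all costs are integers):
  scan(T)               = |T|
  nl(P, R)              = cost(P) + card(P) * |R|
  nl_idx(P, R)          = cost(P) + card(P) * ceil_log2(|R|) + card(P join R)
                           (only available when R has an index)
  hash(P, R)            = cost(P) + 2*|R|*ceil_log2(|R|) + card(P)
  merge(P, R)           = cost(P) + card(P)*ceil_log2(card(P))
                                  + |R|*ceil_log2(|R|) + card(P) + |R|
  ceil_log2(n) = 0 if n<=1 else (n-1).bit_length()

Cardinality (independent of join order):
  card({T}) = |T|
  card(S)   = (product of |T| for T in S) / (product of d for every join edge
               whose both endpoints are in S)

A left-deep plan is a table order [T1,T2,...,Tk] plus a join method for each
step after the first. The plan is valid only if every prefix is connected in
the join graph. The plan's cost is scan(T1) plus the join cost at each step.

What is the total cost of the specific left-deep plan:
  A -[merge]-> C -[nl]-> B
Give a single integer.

step 1: scan A: cost=80, card=80
step 2: join C via merge
    card(P join C) = 80*400/(20) = 1600
    cost = 80 + 80*7 + 400*9 + 80 + 400 = 4720
step 3: join B via nl
    card(P join B) = 1600*120/(40) = 4800
    cost = 4720 + 1600*120 = 196720

196720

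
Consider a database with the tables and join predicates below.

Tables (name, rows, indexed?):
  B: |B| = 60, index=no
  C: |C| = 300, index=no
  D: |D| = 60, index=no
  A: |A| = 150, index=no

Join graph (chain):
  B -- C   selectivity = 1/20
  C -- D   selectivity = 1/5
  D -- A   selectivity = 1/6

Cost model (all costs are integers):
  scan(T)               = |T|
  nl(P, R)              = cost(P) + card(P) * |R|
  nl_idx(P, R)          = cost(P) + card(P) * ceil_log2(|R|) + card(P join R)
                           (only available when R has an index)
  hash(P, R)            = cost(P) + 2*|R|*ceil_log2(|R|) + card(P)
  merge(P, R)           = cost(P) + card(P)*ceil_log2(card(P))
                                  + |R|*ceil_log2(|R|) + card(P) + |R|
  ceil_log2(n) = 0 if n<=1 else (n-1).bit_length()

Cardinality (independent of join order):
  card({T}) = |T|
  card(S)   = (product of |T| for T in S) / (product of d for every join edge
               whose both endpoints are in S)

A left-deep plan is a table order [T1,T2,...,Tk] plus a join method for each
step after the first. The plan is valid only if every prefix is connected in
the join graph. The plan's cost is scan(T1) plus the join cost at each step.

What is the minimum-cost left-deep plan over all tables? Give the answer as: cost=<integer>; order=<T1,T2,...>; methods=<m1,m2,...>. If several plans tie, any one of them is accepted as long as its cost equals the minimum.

Selinger DP (subsets sized 1..n):
  {B}: scan cost=60, card=60
  {C}: scan cost=300, card=300
  {D}: scan cost=60, card=60
  {A}: scan cost=150, card=150
  {BC}: card=900; try (B,hash)→1320, (C,merge)→3480, (B,merge)→3720, (C,hash)→5520, (C,nl)→18060, (B,nl)→18300; best=1320 via (B,hash)
  {CD}: card=3600; try (D,hash)→1320, (C,merge)→3480, (D,merge)→3720, (C,hash)→5520, (C,nl)→18060, (D,nl)→18300; best=1320 via (D,hash)
  {AD}: card=1500; try (D,hash)→1020, (A,merge)→1830, (D,merge)→1920, (A,hash)→2520, (A,nl)→9060, (D,nl)→9150; best=1020 via (D,hash)
  {BCD}: card=10800; try (D,hash)→2940, (B,hash)→5640, (D,merge)→11640, (B,merge)→48540, (D,nl)→55320, (B,nl)→217320; best=2940 via (D,hash)
  {ACD}: card=90000; try (A,hash)→7320, (C,hash)→7920, (C,merge)→22020, (A,merge)→49470, (C,nl)→451020, (A,nl)→541320; best=7320 via (A,hash)
  {ABCD}: card=270000; try (A,hash)→16140, (B,hash)→98040, (A,merge)→166290, (A,nl)→1622940, (B,merge)→1627740, (B,nl)→5407320; best=16140 via (A,hash)

cost=16140; order=C,B,D,A; methods=hash,hash,hash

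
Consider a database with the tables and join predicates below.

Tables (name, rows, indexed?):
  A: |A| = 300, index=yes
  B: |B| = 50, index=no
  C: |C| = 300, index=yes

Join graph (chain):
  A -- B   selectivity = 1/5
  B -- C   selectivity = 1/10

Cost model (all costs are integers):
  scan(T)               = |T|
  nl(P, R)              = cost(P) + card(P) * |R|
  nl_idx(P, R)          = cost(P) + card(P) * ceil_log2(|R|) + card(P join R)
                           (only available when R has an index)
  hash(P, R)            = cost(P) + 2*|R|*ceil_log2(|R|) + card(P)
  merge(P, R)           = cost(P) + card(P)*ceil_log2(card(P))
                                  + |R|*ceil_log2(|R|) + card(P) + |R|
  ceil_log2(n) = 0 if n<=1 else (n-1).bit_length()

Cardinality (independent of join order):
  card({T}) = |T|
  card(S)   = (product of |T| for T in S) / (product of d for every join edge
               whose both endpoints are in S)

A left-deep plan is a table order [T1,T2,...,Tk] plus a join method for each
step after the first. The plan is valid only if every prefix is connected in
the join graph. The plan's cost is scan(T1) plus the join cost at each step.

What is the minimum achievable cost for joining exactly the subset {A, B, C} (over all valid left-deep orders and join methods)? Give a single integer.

8100

Selinger DP over subsets of {A,B,C}:
  {A}: scan cost=300, card=300
  {B}: scan cost=50, card=50
  {C}: scan cost=300, card=300
  {AB}: card=3000; try (B,hash)→1200, (A,merge)→3400, (A,nl_idx)→3500, (B,merge)→3650, (A,hash)→5500, (A,nl)→15050 …(+1); best=1200 via (B,hash)
  {BC}: card=1500; try (B,hash)→1200, (C,nl_idx)→2000, (C,merge)→3400, (B,merge)→3650, (C,hash)→5500, (C,nl)→15050 …(+1); best=1200 via (B,hash)
  {ABC}: card=90000; try (A,hash)→8100, (C,hash)→9600, (A,merge)→22200, (C,merge)→43200, (A,nl_idx)→104700, (C,nl_idx)→118200 …(+2); best=8100 via (A,hash)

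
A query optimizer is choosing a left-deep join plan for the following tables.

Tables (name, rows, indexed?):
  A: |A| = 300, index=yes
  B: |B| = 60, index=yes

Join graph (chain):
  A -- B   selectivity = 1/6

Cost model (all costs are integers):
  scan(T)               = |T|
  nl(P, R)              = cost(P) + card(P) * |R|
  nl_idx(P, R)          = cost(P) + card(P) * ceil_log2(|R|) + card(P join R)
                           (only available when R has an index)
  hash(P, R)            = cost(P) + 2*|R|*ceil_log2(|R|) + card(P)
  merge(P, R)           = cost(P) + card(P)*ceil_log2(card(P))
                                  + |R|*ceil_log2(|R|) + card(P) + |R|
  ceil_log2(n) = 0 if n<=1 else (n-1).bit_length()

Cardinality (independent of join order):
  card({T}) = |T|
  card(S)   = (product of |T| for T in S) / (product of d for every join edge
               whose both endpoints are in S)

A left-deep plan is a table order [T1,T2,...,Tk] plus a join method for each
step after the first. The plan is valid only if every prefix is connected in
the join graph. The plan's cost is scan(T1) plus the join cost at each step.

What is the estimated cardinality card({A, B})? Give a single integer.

3000

Tables in S: A(300), B(60)
Edges inside S: A-B(d=6)
numerator = 300 * 60 = 18000
denominator = 6 = 6
card(S) = 18000 / 6 = 3000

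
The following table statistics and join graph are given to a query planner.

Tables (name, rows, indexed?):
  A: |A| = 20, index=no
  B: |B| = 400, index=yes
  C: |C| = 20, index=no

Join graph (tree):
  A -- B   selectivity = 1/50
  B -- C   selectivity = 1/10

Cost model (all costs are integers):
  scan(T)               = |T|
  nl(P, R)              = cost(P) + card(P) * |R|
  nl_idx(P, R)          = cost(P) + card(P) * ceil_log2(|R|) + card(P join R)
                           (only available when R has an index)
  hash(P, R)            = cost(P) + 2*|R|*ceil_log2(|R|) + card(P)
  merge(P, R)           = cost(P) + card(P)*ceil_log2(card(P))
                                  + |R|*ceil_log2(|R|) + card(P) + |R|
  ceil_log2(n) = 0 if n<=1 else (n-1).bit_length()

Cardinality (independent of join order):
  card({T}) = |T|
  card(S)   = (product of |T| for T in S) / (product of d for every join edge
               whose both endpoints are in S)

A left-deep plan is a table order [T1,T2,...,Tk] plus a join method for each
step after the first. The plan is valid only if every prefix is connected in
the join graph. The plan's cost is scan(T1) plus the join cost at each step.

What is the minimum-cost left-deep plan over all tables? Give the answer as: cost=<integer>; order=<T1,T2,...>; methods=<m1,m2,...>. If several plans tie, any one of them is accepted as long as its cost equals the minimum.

cost=720; order=A,B,C; methods=nl_idx,hash

Selinger DP (subsets sized 1..n):
  {A}: scan cost=20, card=20
  {B}: scan cost=400, card=400
  {C}: scan cost=20, card=20
  {AB}: card=160; try (B,nl_idx)→360, (A,hash)→1000, (B,merge)→4140, (A,merge)→4520, (B,hash)→7240, (B,nl)→8020 …(+1); best=360 via (B,nl_idx)
  {BC}: card=800; try (C,hash)→1000, (B,nl_idx)→1000, (B,merge)→4140, (C,merge)→4520, (B,hash)→7240, (B,nl)→8020 …(+1); best=1000 via (C,hash)
  {ABC}: card=320; try (C,hash)→720, (C,merge)→1920, (A,hash)→2000, (C,nl)→3560, (A,merge)→9920, (A,nl)→17000; best=720 via (C,hash)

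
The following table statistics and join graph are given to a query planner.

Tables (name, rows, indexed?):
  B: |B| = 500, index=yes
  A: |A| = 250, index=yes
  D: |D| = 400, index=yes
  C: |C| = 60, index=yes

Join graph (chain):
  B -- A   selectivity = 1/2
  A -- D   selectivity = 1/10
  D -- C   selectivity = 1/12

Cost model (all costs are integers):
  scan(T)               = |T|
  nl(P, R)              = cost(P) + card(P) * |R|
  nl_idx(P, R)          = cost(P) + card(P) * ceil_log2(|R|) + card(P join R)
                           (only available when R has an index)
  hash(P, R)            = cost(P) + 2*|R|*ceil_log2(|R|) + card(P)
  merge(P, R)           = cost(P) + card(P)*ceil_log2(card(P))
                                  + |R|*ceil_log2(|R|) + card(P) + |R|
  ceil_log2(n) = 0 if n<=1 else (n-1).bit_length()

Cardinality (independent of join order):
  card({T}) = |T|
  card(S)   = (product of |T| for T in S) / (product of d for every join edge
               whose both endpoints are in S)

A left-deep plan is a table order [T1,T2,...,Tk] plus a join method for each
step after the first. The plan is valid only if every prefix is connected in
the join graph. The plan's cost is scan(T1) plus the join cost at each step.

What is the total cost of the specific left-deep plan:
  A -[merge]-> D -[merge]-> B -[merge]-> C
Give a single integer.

step 1: scan A: cost=250, card=250
step 2: join D via merge
    card(P join D) = 250*400/(10) = 10000
    cost = 250 + 250*8 + 400*9 + 250 + 400 = 6500
step 3: join B via merge
    card(P join B) = 10000*500/(2) = 2500000
    cost = 6500 + 10000*14 + 500*9 + 10000 + 500 = 161500
step 4: join C via merge
    card(P join C) = 2500000*60/(12) = 12500000
    cost = 161500 + 2500000*22 + 60*6 + 2500000 + 60 = 57661920

57661920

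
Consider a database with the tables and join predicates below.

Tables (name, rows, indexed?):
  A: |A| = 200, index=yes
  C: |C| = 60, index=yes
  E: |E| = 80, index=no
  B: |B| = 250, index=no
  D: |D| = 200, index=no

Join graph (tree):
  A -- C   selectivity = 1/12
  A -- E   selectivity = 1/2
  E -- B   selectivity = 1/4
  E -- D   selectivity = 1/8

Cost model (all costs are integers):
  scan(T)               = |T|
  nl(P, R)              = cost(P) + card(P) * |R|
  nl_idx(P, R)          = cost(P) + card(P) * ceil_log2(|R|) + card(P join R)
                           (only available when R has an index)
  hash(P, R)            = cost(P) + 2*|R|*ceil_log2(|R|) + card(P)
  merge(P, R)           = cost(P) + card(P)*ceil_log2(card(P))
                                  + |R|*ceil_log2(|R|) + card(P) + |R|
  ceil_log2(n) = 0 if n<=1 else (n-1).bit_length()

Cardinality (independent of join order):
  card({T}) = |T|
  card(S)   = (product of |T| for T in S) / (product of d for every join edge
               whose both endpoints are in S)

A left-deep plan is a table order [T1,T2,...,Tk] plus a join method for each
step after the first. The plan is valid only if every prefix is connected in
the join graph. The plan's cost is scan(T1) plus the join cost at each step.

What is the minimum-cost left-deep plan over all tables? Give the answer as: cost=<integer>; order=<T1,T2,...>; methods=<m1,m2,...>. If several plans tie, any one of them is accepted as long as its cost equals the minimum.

cost=1050440; order=A,C,E,D,B; methods=hash,hash,hash,hash

Selinger DP (subsets sized 1..n):
  {A}: scan cost=200, card=200
  {C}: scan cost=60, card=60
  {E}: scan cost=80, card=80
  {B}: scan cost=250, card=250
  {D}: scan cost=200, card=200
  {AC}: card=1000; try (C,hash)→1120, (A,nl_idx)→1540, (A,merge)→2280, (C,nl_idx)→2400, (C,merge)→2420, (A,hash)→3320 …(+2); best=1120 via (C,hash)
  {AE}: card=8000; try (E,hash)→1520, (A,merge)→2520, (E,merge)→2640, (A,hash)→3360, (A,nl_idx)→8720, (A,nl)→16080 …(+1); best=1520 via (E,hash)
  {BE}: card=5000; try (E,hash)→1620, (B,merge)→2970, (E,merge)→3140, (B,hash)→4160, (B,nl)→20080, (E,nl)→20250; best=1620 via (E,hash)
  {DE}: card=2000; try (E,hash)→1520, (D,merge)→2520, (E,merge)→2640, (D,hash)→3360, (D,nl)→16080, (E,nl)→16200; best=1520 via (E,hash)
  {ACE}: card=40000; try (E,hash)→3240, (C,hash)→10240, (E,merge)→12760, (E,nl)→81120, (C,nl_idx)→89520, (C,merge)→113940 …(+1); best=3240 via (E,hash)
  {ABE}: card=500000; try (A,hash)→9820, (B,hash)→13520, (A,merge)→73420, (B,merge)→115770, (A,nl_idx)→541620, (A,nl)→1001620 …(+1); best=9820 via (A,hash)
  {ADE}: card=200000; try (A,hash)→6720, (D,hash)→12720, (A,merge)→27320, (D,merge)→115320, (A,nl_idx)→217520, (A,nl)→401520 …(+1); best=6720 via (A,hash)
  {BDE}: card=125000; try (B,hash)→7520, (D,hash)→9820, (B,merge)→27770, (D,merge)→73420, (B,nl)→501520, (D,nl)→1001620; best=7520 via (B,hash)
  {ABCE}: card=2500000; try (B,hash)→47240, (C,hash)→510540, (B,merge)→685490, (C,nl_idx)→5509820, (B,nl)→10003240, (C,merge)→10010240 …(+1); best=47240 via (B,hash)
  {ACDE}: card=1000000; try (D,hash)→46440, (C,hash)→207440, (D,merge)→685040, (C,nl_idx)→2206720, (C,merge)→3807140, (D,nl)→8003240 …(+1); best=46440 via (D,hash)
  {ABDE}: card=12500000; try (A,hash)→135720, (B,hash)→210720, (D,hash)→513020, (A,merge)→2259320, (B,merge)→3808970, (D,merge)→10011620 …(+4); best=135720 via (A,hash)
  {ABCDE}: card=62500000; try (B,hash)→1050440, (D,hash)→2550440, (C,hash)→12636440, (B,merge)→21048690, (D,merge)→57549040, (C,nl_idx)→137635720 …(+4); best=1050440 via (B,hash)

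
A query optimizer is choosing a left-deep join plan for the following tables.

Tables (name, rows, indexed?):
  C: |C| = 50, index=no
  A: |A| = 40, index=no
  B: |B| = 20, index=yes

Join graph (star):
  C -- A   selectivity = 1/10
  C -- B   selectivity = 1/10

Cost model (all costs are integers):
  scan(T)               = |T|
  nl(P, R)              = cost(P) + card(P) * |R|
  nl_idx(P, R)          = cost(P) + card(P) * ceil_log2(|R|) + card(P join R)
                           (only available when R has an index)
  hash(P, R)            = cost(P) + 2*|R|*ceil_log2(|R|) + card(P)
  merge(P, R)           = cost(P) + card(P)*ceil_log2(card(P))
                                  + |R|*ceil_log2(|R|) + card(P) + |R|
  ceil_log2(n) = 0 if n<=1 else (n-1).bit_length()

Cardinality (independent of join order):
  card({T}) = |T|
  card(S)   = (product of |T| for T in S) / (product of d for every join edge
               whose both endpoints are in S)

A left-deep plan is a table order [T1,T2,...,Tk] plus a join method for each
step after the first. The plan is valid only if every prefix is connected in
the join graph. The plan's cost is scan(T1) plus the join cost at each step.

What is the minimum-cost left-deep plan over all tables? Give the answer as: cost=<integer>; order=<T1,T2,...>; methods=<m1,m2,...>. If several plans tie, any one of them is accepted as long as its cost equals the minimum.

cost=880; order=C,B,A; methods=hash,hash

Selinger DP (subsets sized 1..n):
  {C}: scan cost=50, card=50
  {A}: scan cost=40, card=40
  {B}: scan cost=20, card=20
  {AC}: card=200; try (A,hash)→580, (C,merge)→670, (C,hash)→680, (A,merge)→680, (C,nl)→2040, (A,nl)→2050; best=580 via (A,hash)
  {BC}: card=100; try (B,hash)→300, (B,nl_idx)→400, (C,merge)→490, (B,merge)→520, (C,hash)→640, (C,nl)→1020 …(+1); best=300 via (B,hash)
  {ABC}: card=400; try (A,hash)→880, (B,hash)→980, (A,merge)→1380, (B,nl_idx)→1980, (B,merge)→2500, (A,nl)→4300 …(+1); best=880 via (A,hash)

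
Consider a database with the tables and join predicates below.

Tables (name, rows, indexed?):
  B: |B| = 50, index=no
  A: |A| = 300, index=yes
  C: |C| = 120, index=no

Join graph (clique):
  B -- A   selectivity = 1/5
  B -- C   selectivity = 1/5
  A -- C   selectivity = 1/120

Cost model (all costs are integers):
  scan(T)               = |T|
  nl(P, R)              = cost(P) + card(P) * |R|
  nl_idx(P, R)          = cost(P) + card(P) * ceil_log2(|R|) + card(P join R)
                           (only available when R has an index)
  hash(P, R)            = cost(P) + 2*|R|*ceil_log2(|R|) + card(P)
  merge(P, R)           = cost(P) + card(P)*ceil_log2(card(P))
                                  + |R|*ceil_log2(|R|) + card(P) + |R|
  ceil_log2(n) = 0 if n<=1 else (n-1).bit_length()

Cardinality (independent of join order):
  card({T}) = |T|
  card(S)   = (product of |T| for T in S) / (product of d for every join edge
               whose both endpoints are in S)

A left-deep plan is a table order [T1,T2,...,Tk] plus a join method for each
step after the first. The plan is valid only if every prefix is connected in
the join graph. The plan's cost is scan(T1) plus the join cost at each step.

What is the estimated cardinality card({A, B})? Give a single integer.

Tables in S: A(300), B(50)
Edges inside S: B-A(d=5)
numerator = 300 * 50 = 15000
denominator = 5 = 5
card(S) = 15000 / 5 = 3000

3000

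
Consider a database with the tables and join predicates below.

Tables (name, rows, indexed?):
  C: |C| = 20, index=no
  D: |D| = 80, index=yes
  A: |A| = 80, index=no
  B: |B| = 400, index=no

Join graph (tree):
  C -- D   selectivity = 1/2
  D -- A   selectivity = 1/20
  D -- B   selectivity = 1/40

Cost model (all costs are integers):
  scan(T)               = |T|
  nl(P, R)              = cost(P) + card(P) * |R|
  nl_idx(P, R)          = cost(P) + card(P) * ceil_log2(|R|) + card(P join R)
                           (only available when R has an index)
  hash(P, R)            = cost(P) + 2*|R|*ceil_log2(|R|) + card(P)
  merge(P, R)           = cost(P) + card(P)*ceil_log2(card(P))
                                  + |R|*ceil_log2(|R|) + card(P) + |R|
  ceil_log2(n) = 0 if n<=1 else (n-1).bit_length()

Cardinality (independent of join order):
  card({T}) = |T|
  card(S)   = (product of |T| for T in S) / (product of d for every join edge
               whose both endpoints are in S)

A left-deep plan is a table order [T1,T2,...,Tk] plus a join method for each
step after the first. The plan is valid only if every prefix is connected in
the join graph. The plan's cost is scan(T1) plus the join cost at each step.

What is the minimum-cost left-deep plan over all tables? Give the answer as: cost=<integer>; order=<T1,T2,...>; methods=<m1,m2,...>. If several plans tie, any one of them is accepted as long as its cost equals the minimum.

Selinger DP (subsets sized 1..n):
  {C}: scan cost=20, card=20
  {D}: scan cost=80, card=80
  {A}: scan cost=80, card=80
  {B}: scan cost=400, card=400
  {CD}: card=800; try (C,hash)→360, (D,merge)→780, (C,merge)→840, (D,nl_idx)→960, (D,hash)→1160, (D,nl)→1620 …(+1); best=360 via (C,hash)
  {AD}: card=320; try (D,nl_idx)→960, (D,hash)→1280, (A,hash)→1280, (D,merge)→1360, (A,merge)→1360, (D,nl)→6480 …(+1); best=960 via (D,nl_idx)
  {BD}: card=800; try (D,hash)→1920, (D,nl_idx)→4000, (B,merge)→4720, (D,merge)→5040, (B,hash)→7360, (B,nl)→32080 …(+1); best=1920 via (D,hash)
  {ACD}: card=3200; try (C,hash)→1480, (A,hash)→2280, (C,merge)→4280, (C,nl)→7360, (A,merge)→9800, (A,nl)→64360; best=1480 via (C,hash)
  {BCD}: card=8000; try (C,hash)→2920, (B,hash)→8360, (C,merge)→10840, (B,merge)→13160, (C,nl)→17920, (B,nl)→320360; best=2920 via (C,hash)
  {ABD}: card=3200; try (A,hash)→3840, (B,merge)→8160, (B,hash)→8480, (A,merge)→11360, (A,nl)→65920, (B,nl)→128960; best=3840 via (A,hash)
  {ABCD}: card=32000; try (C,hash)→7240, (B,hash)→11880, (A,hash)→12040, (C,merge)→45560, (B,merge)→47080, (C,nl)→67840 …(+3); best=7240 via (C,hash)

cost=7240; order=B,D,A,C; methods=hash,hash,hash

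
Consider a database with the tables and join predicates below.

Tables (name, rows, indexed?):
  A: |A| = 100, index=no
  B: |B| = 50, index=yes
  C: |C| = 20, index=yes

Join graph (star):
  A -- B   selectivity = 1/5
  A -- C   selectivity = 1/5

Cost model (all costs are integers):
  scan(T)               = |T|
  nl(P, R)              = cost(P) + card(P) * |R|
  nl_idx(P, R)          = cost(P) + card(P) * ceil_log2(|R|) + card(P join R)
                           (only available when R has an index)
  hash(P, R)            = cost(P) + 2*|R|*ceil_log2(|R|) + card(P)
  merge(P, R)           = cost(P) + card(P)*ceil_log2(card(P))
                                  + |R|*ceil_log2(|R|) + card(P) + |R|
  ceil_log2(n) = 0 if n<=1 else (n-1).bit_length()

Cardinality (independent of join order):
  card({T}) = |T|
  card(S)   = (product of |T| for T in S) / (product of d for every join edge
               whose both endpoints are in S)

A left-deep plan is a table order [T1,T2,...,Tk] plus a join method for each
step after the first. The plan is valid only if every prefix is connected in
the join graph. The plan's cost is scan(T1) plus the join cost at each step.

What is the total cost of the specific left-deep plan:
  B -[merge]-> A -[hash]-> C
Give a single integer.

2400

step 1: scan B: cost=50, card=50
step 2: join A via merge
    card(P join A) = 50*100/(5) = 1000
    cost = 50 + 50*6 + 100*7 + 50 + 100 = 1200
step 3: join C via hash
    card(P join C) = 1000*20/(5) = 4000
    cost = 1200 + 2*20*5 + 1000 = 2400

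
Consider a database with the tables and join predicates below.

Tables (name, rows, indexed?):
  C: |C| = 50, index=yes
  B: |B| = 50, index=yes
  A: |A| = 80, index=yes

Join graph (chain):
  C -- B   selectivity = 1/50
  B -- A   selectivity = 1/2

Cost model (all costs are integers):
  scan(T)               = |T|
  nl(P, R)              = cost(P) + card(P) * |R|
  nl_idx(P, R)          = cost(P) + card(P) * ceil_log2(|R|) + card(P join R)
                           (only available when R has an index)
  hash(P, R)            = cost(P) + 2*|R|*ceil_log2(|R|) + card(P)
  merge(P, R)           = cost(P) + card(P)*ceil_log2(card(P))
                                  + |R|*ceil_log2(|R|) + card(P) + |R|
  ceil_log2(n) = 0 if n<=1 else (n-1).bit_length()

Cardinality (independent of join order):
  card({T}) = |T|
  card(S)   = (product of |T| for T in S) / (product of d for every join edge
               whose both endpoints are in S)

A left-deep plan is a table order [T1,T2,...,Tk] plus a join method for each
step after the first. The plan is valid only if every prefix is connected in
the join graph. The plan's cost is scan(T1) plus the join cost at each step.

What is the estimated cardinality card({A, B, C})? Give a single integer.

Tables in S: A(80), B(50), C(50)
Edges inside S: C-B(d=50), B-A(d=2)
numerator = 80 * 50 * 50 = 200000
denominator = 50 * 2 = 100
card(S) = 200000 / 100 = 2000

2000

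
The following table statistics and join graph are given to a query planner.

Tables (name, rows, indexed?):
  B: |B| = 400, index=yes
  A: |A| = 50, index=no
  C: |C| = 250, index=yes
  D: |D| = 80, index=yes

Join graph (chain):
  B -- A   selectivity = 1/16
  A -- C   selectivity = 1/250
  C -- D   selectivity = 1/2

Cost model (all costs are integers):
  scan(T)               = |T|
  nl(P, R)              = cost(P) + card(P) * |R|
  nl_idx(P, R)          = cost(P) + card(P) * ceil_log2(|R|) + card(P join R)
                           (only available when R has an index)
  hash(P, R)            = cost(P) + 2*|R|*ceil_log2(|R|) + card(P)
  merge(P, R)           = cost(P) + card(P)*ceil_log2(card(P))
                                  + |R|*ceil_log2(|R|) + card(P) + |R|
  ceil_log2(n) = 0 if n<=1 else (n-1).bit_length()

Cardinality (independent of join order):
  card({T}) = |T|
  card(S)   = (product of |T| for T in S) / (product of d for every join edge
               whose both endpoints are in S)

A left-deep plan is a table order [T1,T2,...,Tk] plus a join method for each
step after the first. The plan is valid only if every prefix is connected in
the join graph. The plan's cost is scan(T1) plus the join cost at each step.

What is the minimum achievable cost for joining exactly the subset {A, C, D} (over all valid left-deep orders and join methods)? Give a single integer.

Selinger DP over subsets of {A,C,D}:
  {A}: scan cost=50, card=50
  {C}: scan cost=250, card=250
  {D}: scan cost=80, card=80
  {AC}: card=50; try (C,nl_idx)→500, (A,hash)→1100, (C,merge)→2650, (A,merge)→2850, (C,hash)→4100, (C,nl)→12550 …(+1); best=500 via (C,nl_idx)
  {CD}: card=10000; try (D,hash)→1620, (C,merge)→2970, (D,merge)→3140, (C,hash)→4160, (C,nl_idx)→10720, (D,nl_idx)→12000 …(+2); best=1620 via (D,hash)
  {ACD}: card=2000; try (D,merge)→1490, (D,hash)→1670, (D,nl_idx)→2850, (D,nl)→4500, (A,hash)→12220, (A,merge)→151970 …(+1); best=1490 via (D,merge)

1490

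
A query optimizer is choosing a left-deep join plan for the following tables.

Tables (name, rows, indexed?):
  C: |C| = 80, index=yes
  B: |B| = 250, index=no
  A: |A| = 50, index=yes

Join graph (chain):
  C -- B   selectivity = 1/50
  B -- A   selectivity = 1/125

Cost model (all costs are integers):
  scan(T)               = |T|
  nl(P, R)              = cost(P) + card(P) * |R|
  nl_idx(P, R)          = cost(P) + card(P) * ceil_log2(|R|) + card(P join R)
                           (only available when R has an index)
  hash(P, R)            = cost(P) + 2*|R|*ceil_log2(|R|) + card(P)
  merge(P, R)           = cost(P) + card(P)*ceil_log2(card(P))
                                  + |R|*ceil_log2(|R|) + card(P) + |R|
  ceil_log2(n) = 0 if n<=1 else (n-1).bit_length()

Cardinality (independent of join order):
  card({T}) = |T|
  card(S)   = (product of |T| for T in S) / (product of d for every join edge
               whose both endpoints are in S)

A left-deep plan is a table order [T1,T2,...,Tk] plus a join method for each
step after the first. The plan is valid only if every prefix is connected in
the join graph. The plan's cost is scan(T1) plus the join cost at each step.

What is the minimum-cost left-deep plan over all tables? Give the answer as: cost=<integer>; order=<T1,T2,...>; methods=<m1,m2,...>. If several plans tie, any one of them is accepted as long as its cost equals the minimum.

Selinger DP (subsets sized 1..n):
  {C}: scan cost=80, card=80
  {B}: scan cost=250, card=250
  {A}: scan cost=50, card=50
  {BC}: card=400; try (C,hash)→1620, (C,nl_idx)→2400, (B,merge)→2970, (C,merge)→3140, (B,hash)→4160, (B,nl)→20080 …(+1); best=1620 via (C,hash)
  {AB}: card=100; try (A,hash)→1100, (A,nl_idx)→1850, (B,merge)→2650, (A,merge)→2850, (B,hash)→4100, (B,nl)→12550 …(+1); best=1100 via (A,hash)
  {ABC}: card=160; try (C,nl_idx)→1960, (C,hash)→2320, (C,merge)→2540, (A,hash)→2620, (A,nl_idx)→4180, (A,merge)→5970 …(+2); best=1960 via (C,nl_idx)

cost=1960; order=B,A,C; methods=hash,nl_idx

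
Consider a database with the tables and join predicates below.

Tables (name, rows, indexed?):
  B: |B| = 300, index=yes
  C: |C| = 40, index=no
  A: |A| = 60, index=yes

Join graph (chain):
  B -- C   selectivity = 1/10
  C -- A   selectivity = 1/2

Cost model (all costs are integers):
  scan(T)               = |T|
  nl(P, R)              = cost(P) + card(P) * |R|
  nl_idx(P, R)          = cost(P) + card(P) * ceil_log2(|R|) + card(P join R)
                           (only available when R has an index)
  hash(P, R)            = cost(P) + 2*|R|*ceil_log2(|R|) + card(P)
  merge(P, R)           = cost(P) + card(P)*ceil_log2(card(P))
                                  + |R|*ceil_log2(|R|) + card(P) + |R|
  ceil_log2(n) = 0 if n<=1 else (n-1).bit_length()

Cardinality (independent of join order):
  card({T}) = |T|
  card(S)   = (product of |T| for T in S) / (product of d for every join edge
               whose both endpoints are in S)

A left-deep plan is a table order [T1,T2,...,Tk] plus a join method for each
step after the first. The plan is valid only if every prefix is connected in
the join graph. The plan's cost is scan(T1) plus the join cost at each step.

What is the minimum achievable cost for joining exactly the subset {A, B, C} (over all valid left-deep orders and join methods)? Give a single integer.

3000

Selinger DP over subsets of {A,B,C}:
  {B}: scan cost=300, card=300
  {C}: scan cost=40, card=40
  {A}: scan cost=60, card=60
  {BC}: card=1200; try (C,hash)→1080, (B,nl_idx)→1600, (B,merge)→3320, (C,merge)→3580, (B,hash)→5480, (B,nl)→12040 …(+1); best=1080 via (C,hash)
  {AC}: card=1200; try (C,hash)→600, (A,merge)→740, (C,merge)→760, (A,hash)→800, (A,nl_idx)→1480, (A,nl)→2440 …(+1); best=600 via (C,hash)
  {ABC}: card=36000; try (A,hash)→3000, (B,hash)→7200, (A,merge)→15900, (B,merge)→18000, (A,nl_idx)→44280, (B,nl_idx)→47400 …(+2); best=3000 via (A,hash)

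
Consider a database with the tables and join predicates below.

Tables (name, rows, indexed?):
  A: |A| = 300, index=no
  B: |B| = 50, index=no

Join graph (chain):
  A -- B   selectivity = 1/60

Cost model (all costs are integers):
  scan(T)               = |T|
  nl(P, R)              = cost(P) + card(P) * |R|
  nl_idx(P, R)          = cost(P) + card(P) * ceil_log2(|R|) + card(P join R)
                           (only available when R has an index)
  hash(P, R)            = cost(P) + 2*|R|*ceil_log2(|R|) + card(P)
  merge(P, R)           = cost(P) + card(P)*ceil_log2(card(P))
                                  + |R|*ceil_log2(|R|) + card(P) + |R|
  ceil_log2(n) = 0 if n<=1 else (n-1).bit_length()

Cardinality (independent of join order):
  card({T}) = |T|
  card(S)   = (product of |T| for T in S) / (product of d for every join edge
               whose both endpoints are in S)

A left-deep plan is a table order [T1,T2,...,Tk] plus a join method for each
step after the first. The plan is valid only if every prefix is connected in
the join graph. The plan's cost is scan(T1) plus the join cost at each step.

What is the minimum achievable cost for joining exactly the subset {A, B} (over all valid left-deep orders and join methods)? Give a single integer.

Selinger DP over subsets of {A,B}:
  {A}: scan cost=300, card=300
  {B}: scan cost=50, card=50
  {AB}: card=250; try (B,hash)→1200, (A,merge)→3400, (B,merge)→3650, (A,hash)→5500, (A,nl)→15050, (B,nl)→15300; best=1200 via (B,hash)

1200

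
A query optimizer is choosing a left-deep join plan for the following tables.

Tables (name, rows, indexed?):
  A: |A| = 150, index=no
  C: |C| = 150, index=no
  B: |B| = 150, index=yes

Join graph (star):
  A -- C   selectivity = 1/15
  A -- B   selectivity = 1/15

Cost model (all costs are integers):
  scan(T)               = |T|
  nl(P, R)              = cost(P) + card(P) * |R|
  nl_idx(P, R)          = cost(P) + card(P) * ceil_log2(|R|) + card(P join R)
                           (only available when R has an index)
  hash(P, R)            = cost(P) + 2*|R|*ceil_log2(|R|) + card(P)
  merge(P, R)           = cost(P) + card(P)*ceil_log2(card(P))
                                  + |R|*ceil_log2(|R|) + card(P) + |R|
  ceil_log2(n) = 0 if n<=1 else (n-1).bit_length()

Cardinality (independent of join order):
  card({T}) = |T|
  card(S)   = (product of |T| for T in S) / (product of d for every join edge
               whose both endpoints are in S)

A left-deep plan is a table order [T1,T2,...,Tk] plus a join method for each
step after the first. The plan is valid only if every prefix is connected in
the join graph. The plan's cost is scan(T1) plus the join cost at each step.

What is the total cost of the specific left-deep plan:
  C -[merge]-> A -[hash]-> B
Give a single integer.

6750

step 1: scan C: cost=150, card=150
step 2: join A via merge
    card(P join A) = 150*150/(15) = 1500
    cost = 150 + 150*8 + 150*8 + 150 + 150 = 2850
step 3: join B via hash
    card(P join B) = 1500*150/(15) = 15000
    cost = 2850 + 2*150*8 + 1500 = 6750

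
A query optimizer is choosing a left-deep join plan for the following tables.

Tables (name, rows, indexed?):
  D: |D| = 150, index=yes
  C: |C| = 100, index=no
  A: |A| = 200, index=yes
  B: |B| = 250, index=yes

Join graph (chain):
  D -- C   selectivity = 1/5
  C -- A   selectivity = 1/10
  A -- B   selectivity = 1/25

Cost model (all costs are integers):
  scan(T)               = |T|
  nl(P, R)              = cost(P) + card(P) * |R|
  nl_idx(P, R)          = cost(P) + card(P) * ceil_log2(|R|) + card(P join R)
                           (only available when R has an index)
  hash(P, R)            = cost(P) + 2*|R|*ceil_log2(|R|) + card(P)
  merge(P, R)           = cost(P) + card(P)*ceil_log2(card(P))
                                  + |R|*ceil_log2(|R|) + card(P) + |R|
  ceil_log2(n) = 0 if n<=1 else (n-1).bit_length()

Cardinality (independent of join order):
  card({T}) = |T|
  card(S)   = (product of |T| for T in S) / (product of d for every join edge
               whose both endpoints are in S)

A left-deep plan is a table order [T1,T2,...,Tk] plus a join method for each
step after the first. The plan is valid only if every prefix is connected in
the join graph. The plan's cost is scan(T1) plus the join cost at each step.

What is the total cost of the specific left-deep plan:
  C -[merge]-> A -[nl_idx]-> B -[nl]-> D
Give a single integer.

3038700

step 1: scan C: cost=100, card=100
step 2: join A via merge
    card(P join A) = 100*200/(10) = 2000
    cost = 100 + 100*7 + 200*8 + 100 + 200 = 2700
step 3: join B via nl_idx
    card(P join B) = 2000*250/(25) = 20000
    cost = 2700 + 2000*8 + 20000 = 38700
step 4: join D via nl
    card(P join D) = 20000*150/(5) = 600000
    cost = 38700 + 20000*150 = 3038700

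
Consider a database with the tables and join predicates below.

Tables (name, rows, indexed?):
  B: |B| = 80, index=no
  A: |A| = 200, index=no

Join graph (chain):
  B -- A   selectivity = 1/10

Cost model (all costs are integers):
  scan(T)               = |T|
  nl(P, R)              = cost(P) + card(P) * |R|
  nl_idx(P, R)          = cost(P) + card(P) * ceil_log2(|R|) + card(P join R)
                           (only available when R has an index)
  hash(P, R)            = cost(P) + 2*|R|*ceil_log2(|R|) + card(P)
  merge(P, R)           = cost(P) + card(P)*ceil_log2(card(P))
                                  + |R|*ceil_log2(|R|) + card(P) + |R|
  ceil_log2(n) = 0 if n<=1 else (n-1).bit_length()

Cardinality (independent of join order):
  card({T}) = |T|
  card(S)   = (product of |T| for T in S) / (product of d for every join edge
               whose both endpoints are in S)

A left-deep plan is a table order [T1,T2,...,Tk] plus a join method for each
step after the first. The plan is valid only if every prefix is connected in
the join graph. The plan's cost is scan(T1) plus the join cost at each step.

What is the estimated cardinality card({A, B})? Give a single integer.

Tables in S: A(200), B(80)
Edges inside S: B-A(d=10)
numerator = 200 * 80 = 16000
denominator = 10 = 10
card(S) = 16000 / 10 = 1600

1600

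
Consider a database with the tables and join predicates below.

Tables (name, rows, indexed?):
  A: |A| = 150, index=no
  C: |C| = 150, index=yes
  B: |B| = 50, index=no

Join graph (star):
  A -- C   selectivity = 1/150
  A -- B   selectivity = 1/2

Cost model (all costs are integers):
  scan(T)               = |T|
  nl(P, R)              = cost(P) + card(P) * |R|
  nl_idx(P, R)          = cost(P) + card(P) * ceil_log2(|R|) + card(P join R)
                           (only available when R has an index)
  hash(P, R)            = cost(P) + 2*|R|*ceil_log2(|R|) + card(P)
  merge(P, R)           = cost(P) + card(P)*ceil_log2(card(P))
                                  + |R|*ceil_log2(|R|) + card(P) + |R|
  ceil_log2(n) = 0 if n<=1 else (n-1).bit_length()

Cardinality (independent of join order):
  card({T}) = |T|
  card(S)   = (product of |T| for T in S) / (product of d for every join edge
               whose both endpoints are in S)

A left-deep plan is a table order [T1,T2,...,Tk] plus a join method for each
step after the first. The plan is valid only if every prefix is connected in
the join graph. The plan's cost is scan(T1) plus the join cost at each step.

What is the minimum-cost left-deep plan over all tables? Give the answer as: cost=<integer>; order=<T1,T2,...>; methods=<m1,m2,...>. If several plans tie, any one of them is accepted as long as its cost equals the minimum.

cost=2250; order=A,C,B; methods=nl_idx,hash

Selinger DP (subsets sized 1..n):
  {A}: scan cost=150, card=150
  {C}: scan cost=150, card=150
  {B}: scan cost=50, card=50
  {AC}: card=150; try (C,nl_idx)→1500, (C,hash)→2700, (A,hash)→2700, (C,merge)→2850, (A,merge)→2850, (C,nl)→22650 …(+1); best=1500 via (C,nl_idx)
  {AB}: card=3750; try (B,hash)→900, (A,merge)→1750, (B,merge)→1850, (A,hash)→2500, (A,nl)→7550, (B,nl)→7650; best=900 via (B,hash)
  {ABC}: card=3750; try (B,hash)→2250, (B,merge)→3200, (C,hash)→7050, (B,nl)→9000, (C,nl_idx)→34650, (C,merge)→51000 …(+1); best=2250 via (B,hash)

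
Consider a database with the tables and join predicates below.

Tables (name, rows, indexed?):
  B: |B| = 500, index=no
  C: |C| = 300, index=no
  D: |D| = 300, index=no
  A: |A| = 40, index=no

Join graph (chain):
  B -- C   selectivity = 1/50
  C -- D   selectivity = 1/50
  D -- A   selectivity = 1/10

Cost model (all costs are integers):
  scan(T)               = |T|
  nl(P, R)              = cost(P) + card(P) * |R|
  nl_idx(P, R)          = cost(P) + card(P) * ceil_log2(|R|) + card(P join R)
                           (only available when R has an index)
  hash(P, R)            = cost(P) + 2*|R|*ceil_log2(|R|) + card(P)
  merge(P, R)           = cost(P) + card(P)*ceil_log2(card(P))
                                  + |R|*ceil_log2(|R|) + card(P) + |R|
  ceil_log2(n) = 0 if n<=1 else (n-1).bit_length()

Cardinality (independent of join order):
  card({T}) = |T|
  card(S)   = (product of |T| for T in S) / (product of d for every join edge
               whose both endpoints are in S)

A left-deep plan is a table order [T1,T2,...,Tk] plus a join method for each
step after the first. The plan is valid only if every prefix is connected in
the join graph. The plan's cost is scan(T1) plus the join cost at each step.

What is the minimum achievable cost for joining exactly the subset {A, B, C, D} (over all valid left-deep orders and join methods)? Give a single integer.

23880

Selinger DP over subsets of {A,B,C,D}:
  {B}: scan cost=500, card=500
  {C}: scan cost=300, card=300
  {D}: scan cost=300, card=300
  {A}: scan cost=40, card=40
  {BC}: card=3000; try (C,hash)→6400, (B,merge)→8300, (C,merge)→8500, (B,hash)→9600, (B,nl)→150300, (C,nl)→150500; best=6400 via (C,hash)
  {CD}: card=1800; try (D,hash)→6000, (C,hash)→6000, (D,merge)→6300, (C,merge)→6300, (D,nl)→90300, (C,nl)→90300; best=6000 via (D,hash)
  {AD}: card=1200; try (A,hash)→1080, (D,merge)→3320, (A,merge)→3580, (D,hash)→5480, (D,nl)→12040, (A,nl)→12300; best=1080 via (A,hash)
  {BCD}: card=18000; try (D,hash)→14800, (B,hash)→16800, (B,merge)→32600, (D,merge)→48400, (B,nl)→906000, (D,nl)→906400; best=14800 via (D,hash)
  {ACD}: card=7200; try (C,hash)→7680, (A,hash)→8280, (C,merge)→18480, (A,merge)→27880, (A,nl)→78000, (C,nl)→361080; best=7680 via (C,hash)
  {ABCD}: card=72000; try (B,hash)→23880, (A,hash)→33280, (B,merge)→113480, (A,merge)→303080, (A,nl)→734800, (B,nl)→3607680; best=23880 via (B,hash)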